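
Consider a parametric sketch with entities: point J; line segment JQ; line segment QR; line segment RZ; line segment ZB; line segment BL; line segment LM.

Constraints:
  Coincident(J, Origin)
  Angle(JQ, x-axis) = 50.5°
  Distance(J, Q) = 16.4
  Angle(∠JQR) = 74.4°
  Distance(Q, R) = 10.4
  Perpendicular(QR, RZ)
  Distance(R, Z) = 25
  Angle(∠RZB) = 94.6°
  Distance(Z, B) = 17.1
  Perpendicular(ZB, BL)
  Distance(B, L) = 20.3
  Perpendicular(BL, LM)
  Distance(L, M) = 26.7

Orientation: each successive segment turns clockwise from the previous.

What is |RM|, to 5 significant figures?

8.8895

J is at the origin; JQ runs at 50.5° with length 16.4, so Q = (10.432, 12.655). ∠JQR = 74.4° gives QR at -55.100° from the x-axis; with |QR| = 10.4, R = (16.382, 4.1251). QR is perpendicular to RZ, so RZ runs at -145.10°; with |RZ| = 25.0, Z = (-4.1218, -10.179). ∠RZB = 94.6° gives ZB at 129.50° from the x-axis; with |ZB| = 17.1, B = (-14.999, 3.0162). ZB is perpendicular to BL, so BL runs at 39.500°; with |BL| = 20.3, L = (0.66524, 15.929). The perpendicularity gives LM at right angles to BL, so LM runs at -50.500°; with |LM| = 26.7, M = (17.649, -4.6738). Then |RM| = |M − R| = 8.8895.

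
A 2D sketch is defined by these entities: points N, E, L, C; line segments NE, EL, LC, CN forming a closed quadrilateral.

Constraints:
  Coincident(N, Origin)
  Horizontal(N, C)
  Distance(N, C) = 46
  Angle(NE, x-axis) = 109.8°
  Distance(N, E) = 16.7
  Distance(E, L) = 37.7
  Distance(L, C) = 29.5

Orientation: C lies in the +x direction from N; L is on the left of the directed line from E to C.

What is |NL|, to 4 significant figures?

39.86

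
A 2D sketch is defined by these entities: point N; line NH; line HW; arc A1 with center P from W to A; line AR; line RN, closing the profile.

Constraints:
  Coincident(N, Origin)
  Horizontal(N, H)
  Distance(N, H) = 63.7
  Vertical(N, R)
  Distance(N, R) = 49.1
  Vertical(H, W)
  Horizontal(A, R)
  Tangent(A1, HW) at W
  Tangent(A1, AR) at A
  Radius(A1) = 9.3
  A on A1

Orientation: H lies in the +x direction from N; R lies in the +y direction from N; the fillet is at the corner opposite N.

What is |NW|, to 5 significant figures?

75.111

The virtual corner opposite N is at (63.700, 49.100). The tangent condition forces PW to be normal to HW and A1 meets AR tangentially, so PA is at right angles to AR, with radius 9.3, so the center P sits 9.3 in from both sides at P = (54.400, 39.800). That places the tangent points at W = (63.700, 39.800) on HW and A = (54.400, 49.100) on AR. Then |NW| = |W − N| = 75.111.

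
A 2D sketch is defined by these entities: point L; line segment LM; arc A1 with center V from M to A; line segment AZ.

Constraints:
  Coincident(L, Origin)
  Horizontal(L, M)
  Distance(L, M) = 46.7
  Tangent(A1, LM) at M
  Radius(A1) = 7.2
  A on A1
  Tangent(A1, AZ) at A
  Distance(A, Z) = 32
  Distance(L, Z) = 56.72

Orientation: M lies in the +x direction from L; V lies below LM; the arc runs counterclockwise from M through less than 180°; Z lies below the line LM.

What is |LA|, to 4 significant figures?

40.21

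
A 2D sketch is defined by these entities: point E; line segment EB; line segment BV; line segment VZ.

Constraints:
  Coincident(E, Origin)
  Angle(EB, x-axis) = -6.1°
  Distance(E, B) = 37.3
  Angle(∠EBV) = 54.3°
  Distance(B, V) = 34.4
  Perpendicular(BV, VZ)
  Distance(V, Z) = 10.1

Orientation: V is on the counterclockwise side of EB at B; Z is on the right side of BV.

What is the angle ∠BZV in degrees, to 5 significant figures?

73.638°

∠EBV = 54.3°, so BV runs at -6.1° + (180° − 54.3°) = 119.60° from the x-axis; with |BV| = 34.4, V = B + 34.4·(cos 119.60°, sin 119.60°) = (20.097, 25.947). BV ⟂ VZ; with |VZ| = 10.1 on the right of BV, Z = V + 10.1·(0.86949, 0.49394) = (28.879, 30.936). Then cos ∠BZV = ZB·ZV / (|ZB||ZV|), giving 73.638°.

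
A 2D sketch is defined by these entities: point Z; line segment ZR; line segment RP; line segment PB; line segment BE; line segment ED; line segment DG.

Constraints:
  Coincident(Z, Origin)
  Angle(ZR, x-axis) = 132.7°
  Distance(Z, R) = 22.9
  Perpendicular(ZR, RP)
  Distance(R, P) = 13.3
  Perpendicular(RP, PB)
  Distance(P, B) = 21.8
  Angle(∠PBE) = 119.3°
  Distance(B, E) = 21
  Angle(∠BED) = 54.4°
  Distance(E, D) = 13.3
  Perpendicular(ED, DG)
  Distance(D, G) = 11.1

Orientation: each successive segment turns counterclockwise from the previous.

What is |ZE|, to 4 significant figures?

10.46

Z is at the origin; ZR runs at 132.7° with length 22.9, so R = (-15.53, 16.83). ZR is perpendicular to RP, so RP runs at -137.3°; with |RP| = 13.3, P = (-25.30, 7.810). RP ⟂ PB, so PB runs at -47.30°; with |PB| = 21.8, B = (-10.52, -8.211). ∠PBE = 119.3° gives BE at 13.40° from the x-axis; with |BE| = 21.0, E = (9.908, -3.344). Then |ZE| = |E − Z| = 10.46.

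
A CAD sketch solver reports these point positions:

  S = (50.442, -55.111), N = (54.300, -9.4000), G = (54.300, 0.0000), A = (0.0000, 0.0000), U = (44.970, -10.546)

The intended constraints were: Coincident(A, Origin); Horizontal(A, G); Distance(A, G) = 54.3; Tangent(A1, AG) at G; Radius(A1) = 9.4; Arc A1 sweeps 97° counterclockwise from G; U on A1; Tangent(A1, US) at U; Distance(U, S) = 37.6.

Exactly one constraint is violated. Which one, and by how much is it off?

Distance(U, S) = 37.6 — off by 7.30.

A = (0.00, 0.00) ✓; A.y = 0.00, G.y = 0.00 ✓; |AG| = 54.30 ✓; ∠(NG, GA) = 90.00° ✓; |NG| = 9.400 ✓; bearing(N→U) − bearing(N→G) = 97.00° ✓; |NU| = 9.400 ✓; ∠(NU, US) = 90.00° ✓; |US| = 44.90 ✗.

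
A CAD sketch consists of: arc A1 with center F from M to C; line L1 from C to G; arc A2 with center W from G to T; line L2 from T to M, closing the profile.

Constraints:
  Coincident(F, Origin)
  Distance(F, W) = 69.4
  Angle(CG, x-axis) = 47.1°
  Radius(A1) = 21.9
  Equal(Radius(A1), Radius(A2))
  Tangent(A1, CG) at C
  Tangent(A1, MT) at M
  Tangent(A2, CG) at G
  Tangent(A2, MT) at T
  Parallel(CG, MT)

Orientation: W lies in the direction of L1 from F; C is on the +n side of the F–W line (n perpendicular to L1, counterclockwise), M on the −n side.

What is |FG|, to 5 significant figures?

72.773

The slot axis is L1's direction at 47.1°, so u = (cos 47.1°, sin 47.1°) = (0.68072, 0.73254) and n = (−sin 47.1°, cos 47.1°) = (-0.73254, 0.68072). F is at the origin and W lies 69.4 along u from F, so W = 69.4·u = (47.242, 50.838). Tangency of A1 to both parallel lines with radius 21.9 puts C and M at F ± 21.9·n: C = (-16.043, 14.908), M = (16.043, -14.908). Equal radii place G and T the same way about W: G = W + 21.9·n = (31.199, 65.746), T = W − 21.9·n = (63.285, 35.931). Then |FG| = |G − F| = 72.773.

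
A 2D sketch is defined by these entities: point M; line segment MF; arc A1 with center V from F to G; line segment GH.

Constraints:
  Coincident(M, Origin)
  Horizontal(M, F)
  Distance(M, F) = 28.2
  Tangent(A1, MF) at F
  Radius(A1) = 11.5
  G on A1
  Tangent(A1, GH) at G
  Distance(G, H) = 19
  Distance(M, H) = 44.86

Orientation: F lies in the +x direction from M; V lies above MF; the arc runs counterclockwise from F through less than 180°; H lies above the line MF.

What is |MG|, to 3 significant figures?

41.9

M is at the origin; MF is horizontal with |MF| = 28.2 and F on the +x side, so F = (28.2, 0.00). Since A1 is tangent to MF there, VF ⟂ MF, so V = F + (0, 11.5) = (28.2, 11.5). Since VG ⟂ GH (tangency), |VH| = √(11.5² + 19.0²) = 22.2 regardless of where G sits on A1. So H lies on both circle(M, 44.86) and circle(V, 22.2); the above-MF intersection is H = (29.7, 33.7). G is the foot of the tangent from H: G = (38.4, 16.8).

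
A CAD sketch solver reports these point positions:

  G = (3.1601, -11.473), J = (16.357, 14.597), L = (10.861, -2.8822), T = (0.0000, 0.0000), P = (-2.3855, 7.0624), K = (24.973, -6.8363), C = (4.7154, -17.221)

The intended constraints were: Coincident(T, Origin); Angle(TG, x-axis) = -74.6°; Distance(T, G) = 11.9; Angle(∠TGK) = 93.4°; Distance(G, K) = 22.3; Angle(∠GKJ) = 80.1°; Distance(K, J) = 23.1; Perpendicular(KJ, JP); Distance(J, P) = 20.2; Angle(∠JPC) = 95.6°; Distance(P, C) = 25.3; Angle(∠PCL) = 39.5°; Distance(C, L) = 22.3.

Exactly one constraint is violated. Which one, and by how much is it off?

Distance(C, L) = 22.3 — off by 6.70.

T = (0.00, 0.00) ✓; TG at -74.60° ✓; |TG| = 11.90 ✓; ∠TGK = 93.40° ✓; |GK| = 22.30 ✓; ∠GKJ = 80.10° ✓; |KJ| = 23.10 ✓; ∠(KJ, JP) = 90.00° ✓; |JP| = 20.20 ✓; ∠JPC = 95.60° ✓; |PC| = 25.30 ✓; ∠PCL = 39.50° ✓; |CL| = 15.60 ✗.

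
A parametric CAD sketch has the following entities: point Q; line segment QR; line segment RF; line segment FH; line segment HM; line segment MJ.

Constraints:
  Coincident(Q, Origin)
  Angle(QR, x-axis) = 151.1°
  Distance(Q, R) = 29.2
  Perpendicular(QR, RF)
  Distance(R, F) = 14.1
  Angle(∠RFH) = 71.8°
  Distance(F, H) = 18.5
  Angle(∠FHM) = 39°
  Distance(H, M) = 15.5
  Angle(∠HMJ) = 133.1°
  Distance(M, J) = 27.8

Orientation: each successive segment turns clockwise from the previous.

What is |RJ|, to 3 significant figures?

26.6

Q is at the origin; QR runs at 151.1° with length 29.2, so R = (-25.6, 14.1). The perpendicularity gives RF at right angles to QR, so RF runs at 61.1°; with |RF| = 14.1, F = (-18.7, 26.5). ∠RFH = 71.8° gives FH at -47.1° from the x-axis; with |FH| = 18.5, H = (-6.16, 12.9). ∠FHM = 39.0° gives HM at 172° from the x-axis; with |HM| = 15.5, M = (-21.5, 15.1). ∠HMJ = 133.1° gives MJ at 125° from the x-axis; with |MJ| = 27.8, J = (-37.4, 37.9). Then |RJ| = |J − R| = 26.6.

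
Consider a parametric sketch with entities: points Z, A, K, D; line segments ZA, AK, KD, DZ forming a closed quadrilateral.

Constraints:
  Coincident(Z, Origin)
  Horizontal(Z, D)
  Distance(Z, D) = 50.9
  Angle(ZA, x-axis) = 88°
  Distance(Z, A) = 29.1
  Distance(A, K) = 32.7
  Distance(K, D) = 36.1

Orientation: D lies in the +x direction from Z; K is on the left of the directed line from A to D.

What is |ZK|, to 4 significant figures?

46.20

Checks: |AK| = 32.70 ✓; |KD| = 36.10 ✓.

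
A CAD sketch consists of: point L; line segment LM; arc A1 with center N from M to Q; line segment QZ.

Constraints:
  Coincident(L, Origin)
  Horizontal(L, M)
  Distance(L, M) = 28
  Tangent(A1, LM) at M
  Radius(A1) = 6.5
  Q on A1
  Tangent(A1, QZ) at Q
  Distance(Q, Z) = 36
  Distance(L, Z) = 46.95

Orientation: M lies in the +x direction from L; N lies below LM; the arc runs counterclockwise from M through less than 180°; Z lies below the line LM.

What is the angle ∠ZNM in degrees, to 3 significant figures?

168°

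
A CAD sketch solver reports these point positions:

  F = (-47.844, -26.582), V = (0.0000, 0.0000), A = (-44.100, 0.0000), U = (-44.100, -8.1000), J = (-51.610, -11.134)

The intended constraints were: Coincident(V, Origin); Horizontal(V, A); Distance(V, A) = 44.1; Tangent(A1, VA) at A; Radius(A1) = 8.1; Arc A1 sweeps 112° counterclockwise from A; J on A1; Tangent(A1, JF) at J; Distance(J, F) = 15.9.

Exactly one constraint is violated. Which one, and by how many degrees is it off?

Tangent(A1, JF) at J — off by 8.30°.

V = (0.00, 0.00) ✓; V.y = 0.00, A.y = 0.00 ✓; |VA| = 44.10 ✓; ∠(UA, AV) = 90.00° ✓; |UA| = 8.100 ✓; bearing(U→J) − bearing(U→A) = 112.0° ✓; |UJ| = 8.100 ✓; ∠(UJ, JF) = 98.30° ✗; |JF| = 15.90 ✓.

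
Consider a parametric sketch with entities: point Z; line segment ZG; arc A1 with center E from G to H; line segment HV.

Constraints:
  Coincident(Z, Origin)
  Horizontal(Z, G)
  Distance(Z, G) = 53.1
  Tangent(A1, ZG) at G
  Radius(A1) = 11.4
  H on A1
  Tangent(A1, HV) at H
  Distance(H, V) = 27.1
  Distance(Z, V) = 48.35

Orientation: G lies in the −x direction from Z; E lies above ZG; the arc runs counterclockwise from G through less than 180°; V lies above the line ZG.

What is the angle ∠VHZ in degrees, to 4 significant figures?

84.03°

Z is at the origin; Z and G share the same y with |ZG| = 53.1 and G on the −x side, so G = (-53.10, 0.000). Since A1 is tangent to ZG there, EG ⟂ ZG, so E = G + (0, 11.4) = (-53.10, 11.40). Since EH ⟂ HV (tangency), |EV| = √(11.4² + 27.1²) = 29.40 regardless of where H sits on A1. So V lies on both circle(Z, 48.35) and circle(E, 29.40); the above-ZG intersection is V = (-34.34, 34.04). H is the foot of the tangent from V: H = (-42.19, 8.098).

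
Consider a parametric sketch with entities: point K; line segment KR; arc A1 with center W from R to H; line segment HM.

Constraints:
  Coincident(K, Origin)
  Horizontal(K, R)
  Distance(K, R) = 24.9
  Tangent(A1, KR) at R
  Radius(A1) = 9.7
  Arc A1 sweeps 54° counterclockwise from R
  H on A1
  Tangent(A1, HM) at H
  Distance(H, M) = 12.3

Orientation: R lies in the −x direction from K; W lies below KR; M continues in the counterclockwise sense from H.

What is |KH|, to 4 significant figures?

32.99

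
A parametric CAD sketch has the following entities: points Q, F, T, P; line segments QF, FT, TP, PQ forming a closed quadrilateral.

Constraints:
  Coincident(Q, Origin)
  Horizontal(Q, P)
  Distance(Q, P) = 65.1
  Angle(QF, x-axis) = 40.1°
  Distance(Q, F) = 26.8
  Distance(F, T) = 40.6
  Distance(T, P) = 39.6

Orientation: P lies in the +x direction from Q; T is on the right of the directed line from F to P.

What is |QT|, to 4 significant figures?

38.63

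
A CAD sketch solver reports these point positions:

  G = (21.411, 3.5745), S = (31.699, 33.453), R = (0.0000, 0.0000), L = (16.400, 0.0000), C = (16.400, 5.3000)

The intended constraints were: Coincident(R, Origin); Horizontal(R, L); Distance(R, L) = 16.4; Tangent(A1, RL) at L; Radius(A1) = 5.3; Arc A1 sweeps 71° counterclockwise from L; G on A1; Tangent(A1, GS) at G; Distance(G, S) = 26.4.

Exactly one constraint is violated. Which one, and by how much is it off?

Distance(G, S) = 26.4 — off by 5.20.

R = (0.00, 0.00) ✓; R.y = 0.00, L.y = 0.00 ✓; |RL| = 16.40 ✓; ∠(CL, LR) = 90.00° ✓; |CL| = 5.300 ✓; bearing(C→G) − bearing(C→L) = 71.00° ✓; |CG| = 5.300 ✓; ∠(CG, GS) = 90.00° ✓; |GS| = 31.60 ✗.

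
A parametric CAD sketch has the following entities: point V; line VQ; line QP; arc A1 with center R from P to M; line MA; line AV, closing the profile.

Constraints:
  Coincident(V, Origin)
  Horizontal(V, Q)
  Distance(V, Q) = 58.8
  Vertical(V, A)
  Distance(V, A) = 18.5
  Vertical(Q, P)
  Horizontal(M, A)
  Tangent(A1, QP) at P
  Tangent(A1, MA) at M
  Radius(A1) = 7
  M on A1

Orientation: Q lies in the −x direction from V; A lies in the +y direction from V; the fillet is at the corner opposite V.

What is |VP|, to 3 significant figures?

59.9

V is at the origin; VQ is horizontal with |VQ| = 58.8 and Q on the −x side, so Q = (-58.8, 0.00). VA is vertical with |VA| = 18.5 and A on the +y side, so A = (0.00, 18.5). The virtual corner opposite V is at (-58.8, 18.5). Tangency of A1 to QP means the radius RP is perpendicular to QP and A1 meets MA tangentially, so RM is at right angles to MA, with radius 7.0, so the center R sits 7.0 in from both sides at R = (-51.8, 11.5). That places the tangent points at P = (-58.8, 11.5) on QP and M = (-51.8, 18.5) on MA. Then |VP| = |P − V| = 59.9.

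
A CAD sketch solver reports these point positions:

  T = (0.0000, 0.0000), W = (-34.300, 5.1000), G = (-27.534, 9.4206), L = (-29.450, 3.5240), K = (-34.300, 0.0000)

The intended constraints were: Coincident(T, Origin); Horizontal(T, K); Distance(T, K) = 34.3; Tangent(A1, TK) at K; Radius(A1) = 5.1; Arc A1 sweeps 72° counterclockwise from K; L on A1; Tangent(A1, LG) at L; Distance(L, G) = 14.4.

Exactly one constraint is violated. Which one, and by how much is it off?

Distance(L, G) = 14.4 — off by 8.20.

T = (0.00, 0.00) ✓; T.y = 0.00, K.y = 0.00 ✓; |TK| = 34.30 ✓; ∠(WK, KT) = 90.00° ✓; |WK| = 5.100 ✓; bearing(W→L) − bearing(W→K) = 72.00° ✓; |WL| = 5.100 ✓; ∠(WL, LG) = 90.00° ✓; |LG| = 6.200 ✗.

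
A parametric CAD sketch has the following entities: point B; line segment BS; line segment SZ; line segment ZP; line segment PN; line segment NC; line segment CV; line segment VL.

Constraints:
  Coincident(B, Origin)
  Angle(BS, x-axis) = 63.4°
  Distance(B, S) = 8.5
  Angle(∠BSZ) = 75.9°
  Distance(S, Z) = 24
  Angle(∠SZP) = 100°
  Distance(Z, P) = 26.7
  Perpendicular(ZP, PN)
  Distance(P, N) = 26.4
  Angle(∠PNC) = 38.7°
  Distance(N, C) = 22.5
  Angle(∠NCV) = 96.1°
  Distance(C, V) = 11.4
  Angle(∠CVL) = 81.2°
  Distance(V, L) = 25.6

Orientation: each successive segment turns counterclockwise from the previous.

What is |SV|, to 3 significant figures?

33.8

B is at the origin; BS runs at 63.4° with length 8.5, so S = (3.81, 7.60). ∠BSZ = 75.9° gives SZ at 168° from the x-axis; with |SZ| = 24.0, Z = (-19.6, 12.8). ∠SZP = 100.0° gives ZP at -112° from the x-axis; with |ZP| = 26.7, P = (-29.8, -11.9). ZP ⟂ PN, so PN runs at -22.5°; with |PN| = 26.4, N = (-5.45, -22.0). ∠PNC = 38.7° gives NC at 119° from the x-axis; with |NC| = 22.5, C = (-16.3, -2.26). ∠NCV = 96.1° gives CV at -157° from the x-axis; with |CV| = 11.4, V = (-26.8, -6.66). Then |SV| = |V − S| = 33.8.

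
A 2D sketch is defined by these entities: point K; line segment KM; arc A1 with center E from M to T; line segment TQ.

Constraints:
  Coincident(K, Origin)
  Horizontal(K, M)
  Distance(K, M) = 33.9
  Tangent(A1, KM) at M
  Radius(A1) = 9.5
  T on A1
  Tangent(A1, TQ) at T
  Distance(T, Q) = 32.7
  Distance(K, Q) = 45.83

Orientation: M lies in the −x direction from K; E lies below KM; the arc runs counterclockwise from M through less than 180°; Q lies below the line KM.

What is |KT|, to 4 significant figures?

44.09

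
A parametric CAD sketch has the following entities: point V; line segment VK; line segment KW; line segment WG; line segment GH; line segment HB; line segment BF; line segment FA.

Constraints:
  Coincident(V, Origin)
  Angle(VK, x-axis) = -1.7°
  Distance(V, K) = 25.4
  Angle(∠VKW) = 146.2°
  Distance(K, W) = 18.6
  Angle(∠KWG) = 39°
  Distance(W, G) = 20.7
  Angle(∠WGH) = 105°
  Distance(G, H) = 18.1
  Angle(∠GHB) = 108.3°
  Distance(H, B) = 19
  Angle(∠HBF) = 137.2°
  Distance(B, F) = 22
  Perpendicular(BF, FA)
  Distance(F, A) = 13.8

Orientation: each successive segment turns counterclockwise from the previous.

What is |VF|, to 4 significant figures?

52.95

V is at the origin; VK runs at -1.7° with length 25.4, so K = (25.39, -0.7535). ∠VKW = 146.2° gives KW at 32.10° from the x-axis; with |KW| = 18.6, W = (41.15, 9.130). ∠KWG = 39.0° gives WG at 173.1° from the x-axis; with |WG| = 20.7, G = (20.60, 11.62). ∠WGH = 105.0° gives GH at -111.9° from the x-axis; with |GH| = 18.1, H = (13.84, -5.177). ∠GHB = 108.3° gives HB at -40.20° from the x-axis; with |HB| = 19.0, B = (28.36, -17.44). ∠HBF = 137.2° gives BF at 2.600° from the x-axis; with |BF| = 22.0, F = (50.33, -16.44). Then |VF| = |F − V| = 52.95.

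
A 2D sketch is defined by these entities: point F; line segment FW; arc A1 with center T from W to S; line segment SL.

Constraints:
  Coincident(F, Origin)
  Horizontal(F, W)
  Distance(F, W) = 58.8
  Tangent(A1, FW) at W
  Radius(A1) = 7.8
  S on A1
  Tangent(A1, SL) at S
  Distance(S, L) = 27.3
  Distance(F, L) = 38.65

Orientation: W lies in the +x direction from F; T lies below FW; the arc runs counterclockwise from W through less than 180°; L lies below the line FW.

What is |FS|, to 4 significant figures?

53.70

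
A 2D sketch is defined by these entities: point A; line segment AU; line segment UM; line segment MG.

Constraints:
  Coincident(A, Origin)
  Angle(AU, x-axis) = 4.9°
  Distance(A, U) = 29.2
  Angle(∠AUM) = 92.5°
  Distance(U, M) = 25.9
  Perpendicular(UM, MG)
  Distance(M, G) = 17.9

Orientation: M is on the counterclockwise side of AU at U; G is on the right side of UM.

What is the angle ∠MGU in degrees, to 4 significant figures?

55.35°

A is at the origin; AU runs at 4.9° with length 29.2, so U = 29.2·(cos 4.9°, sin 4.9°) = (29.09, 2.494). ∠AUM = 92.5°, so UM runs at 4.9° + (180° − 92.5°) = 92.40° from the x-axis; with |UM| = 25.9, M = U + 25.9·(cos 92.40°, sin 92.40°) = (28.01, 28.37). UM ⟂ MG; with |MG| = 17.9 on the right of UM, G = M + 17.9·(0.9991, 0.04188) = (45.89, 29.12). Then cos ∠MGU = GM·GU / (|GM||GU|), giving 55.35°.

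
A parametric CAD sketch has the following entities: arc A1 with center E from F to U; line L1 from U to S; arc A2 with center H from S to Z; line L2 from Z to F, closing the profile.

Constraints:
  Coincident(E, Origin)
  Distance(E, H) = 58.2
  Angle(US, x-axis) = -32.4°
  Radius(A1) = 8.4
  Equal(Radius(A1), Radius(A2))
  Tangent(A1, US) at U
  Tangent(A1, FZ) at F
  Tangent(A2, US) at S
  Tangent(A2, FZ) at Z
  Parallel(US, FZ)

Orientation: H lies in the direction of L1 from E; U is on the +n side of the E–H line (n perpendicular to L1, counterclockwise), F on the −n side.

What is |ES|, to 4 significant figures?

58.80

The slot axis is L1's direction at -32.4°, so u = (cos -32.4°, sin -32.4°) = (0.8443, -0.5358) and n = (−sin -32.4°, cos -32.4°) = (0.5358, 0.8443). E is at the origin and H lies 58.2 along u from E, so H = 58.2·u = (49.14, -31.19). Tangency of A1 to both parallel lines with radius 8.4 puts U and F at E ± 8.4·n: U = (4.501, 7.092), F = (-4.501, -7.092). Equal radii place S and Z the same way about H: S = H + 8.4·n = (53.64, -24.09), Z = H − 8.4·n = (44.64, -38.28). Then |ES| = |S − E| = 58.80.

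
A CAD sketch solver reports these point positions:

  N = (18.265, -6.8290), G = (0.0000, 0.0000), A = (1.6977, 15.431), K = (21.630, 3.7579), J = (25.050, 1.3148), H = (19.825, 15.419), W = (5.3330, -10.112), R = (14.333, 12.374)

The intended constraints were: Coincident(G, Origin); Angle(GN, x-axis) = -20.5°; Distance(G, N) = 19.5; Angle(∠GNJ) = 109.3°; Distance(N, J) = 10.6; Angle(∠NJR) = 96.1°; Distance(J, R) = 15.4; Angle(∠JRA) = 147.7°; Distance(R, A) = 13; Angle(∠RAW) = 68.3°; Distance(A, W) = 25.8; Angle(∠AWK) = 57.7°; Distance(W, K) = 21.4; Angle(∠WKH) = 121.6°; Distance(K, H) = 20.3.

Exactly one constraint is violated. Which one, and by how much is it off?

Distance(K, H) = 20.3 — off by 8.50.

G = (0.00, 0.00) ✓; GN at -20.50° ✓; |GN| = 19.50 ✓; ∠GNJ = 109.3° ✓; |NJ| = 10.60 ✓; ∠NJR = 96.10° ✓; |JR| = 15.40 ✓; ∠JRA = 147.7° ✓; |RA| = 13.00 ✓; ∠RAW = 68.30° ✓; |AW| = 25.80 ✓; ∠AWK = 57.70° ✓; |WK| = 21.40 ✓; ∠WKH = 121.6° ✓; |KH| = 11.80 ✗.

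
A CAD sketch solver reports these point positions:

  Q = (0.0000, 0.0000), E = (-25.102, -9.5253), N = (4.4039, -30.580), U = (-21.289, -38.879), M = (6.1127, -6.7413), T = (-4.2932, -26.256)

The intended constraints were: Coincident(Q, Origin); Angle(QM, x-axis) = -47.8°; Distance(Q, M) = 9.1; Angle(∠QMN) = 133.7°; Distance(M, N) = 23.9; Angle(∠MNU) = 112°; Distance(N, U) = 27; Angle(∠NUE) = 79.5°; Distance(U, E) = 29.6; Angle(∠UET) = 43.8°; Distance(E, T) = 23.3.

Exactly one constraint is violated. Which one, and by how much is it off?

Distance(E, T) = 23.3 — off by 3.40.

Q = (0.00, 0.00) ✓; QM at -47.80° ✓; |QM| = 9.100 ✓; ∠QMN = 133.7° ✓; |MN| = 23.90 ✓; ∠MNU = 112.0° ✓; |NU| = 27.00 ✓; ∠NUE = 79.50° ✓; |UE| = 29.60 ✓; ∠UET = 43.80° ✓; |ET| = 26.70 ✗.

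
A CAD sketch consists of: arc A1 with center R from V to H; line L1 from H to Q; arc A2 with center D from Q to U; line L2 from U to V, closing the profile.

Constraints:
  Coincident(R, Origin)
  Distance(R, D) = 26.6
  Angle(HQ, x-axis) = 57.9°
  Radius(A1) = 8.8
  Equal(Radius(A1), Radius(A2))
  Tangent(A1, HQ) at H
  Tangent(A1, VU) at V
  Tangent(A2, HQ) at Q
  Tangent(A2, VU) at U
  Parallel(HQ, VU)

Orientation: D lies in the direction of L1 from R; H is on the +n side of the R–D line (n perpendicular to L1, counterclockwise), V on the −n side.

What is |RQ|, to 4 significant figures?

28.02

The slot axis is L1's direction at 57.9°, so u = (cos 57.9°, sin 57.9°) = (0.5314, 0.8471) and n = (−sin 57.9°, cos 57.9°) = (-0.8471, 0.5314). R is at the origin and D lies 26.6 along u from R, so D = 26.6·u = (14.14, 22.53). Tangency of A1 to both parallel lines with radius 8.8 puts H and V at R ± 8.8·n: H = (-7.455, 4.676), V = (7.455, -4.676). Equal radii place Q and U the same way about D: Q = D + 8.8·n = (6.681, 27.21), U = D − 8.8·n = (21.59, 17.86). Then |RQ| = |Q − R| = 28.02.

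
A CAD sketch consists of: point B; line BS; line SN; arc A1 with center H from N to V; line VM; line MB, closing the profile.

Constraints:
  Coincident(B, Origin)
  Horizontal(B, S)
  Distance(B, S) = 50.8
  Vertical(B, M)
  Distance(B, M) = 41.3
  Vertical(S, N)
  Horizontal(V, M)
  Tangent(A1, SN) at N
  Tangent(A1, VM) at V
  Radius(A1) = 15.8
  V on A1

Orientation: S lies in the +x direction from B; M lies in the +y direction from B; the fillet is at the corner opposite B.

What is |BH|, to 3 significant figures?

43.3

B and M share the same x with |BM| = 41.3 and M on the +y side, so M = (0.00, 41.3). The virtual corner opposite B is at (50.8, 41.3). The tangent condition forces HN to be normal to SN and since A1 is tangent to VM there, HV ⟂ VM, with radius 15.8, so the center H sits 15.8 in from both sides at H = (35.0, 25.5). Then |BH| = |H − B| = 43.3.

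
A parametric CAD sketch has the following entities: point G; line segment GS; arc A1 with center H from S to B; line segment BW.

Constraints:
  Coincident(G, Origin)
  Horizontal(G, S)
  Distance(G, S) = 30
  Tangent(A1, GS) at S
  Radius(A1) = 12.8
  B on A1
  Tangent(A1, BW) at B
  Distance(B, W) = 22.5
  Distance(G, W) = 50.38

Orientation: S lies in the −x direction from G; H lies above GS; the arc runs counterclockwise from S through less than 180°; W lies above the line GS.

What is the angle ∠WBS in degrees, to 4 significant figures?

117.5°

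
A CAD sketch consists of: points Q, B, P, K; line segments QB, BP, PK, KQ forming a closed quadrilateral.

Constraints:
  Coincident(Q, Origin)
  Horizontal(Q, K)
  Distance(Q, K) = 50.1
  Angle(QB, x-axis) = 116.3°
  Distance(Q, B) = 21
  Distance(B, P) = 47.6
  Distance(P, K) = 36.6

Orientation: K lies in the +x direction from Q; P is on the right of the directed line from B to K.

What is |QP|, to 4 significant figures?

27.20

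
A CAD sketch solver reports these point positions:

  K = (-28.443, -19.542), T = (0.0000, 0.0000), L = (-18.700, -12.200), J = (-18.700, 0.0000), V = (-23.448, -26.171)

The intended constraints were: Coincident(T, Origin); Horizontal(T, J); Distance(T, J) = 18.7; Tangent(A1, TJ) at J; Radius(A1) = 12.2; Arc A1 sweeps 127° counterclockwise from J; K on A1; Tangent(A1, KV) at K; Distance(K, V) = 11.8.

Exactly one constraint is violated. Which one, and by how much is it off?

Distance(K, V) = 11.8 — off by 3.50.

T = (0.00, 0.00) ✓; T.y = 0.00, J.y = 0.00 ✓; |TJ| = 18.70 ✓; ∠(LJ, JT) = 90.00° ✓; |LJ| = 12.20 ✓; bearing(L→K) − bearing(L→J) = 127.0° ✓; |LK| = 12.20 ✓; ∠(LK, KV) = 90.00° ✓; |KV| = 8.300 ✗.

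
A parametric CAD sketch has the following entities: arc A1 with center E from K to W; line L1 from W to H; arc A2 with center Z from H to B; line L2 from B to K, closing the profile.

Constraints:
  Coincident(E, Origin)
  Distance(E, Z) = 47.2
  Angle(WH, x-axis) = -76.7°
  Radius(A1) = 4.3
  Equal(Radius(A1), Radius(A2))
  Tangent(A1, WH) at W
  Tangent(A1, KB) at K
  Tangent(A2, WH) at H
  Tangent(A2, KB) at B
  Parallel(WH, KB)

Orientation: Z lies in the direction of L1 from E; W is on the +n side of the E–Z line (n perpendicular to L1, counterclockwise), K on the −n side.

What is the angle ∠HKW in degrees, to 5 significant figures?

79.674°

The slot axis is L1's direction at -76.7°, so u = (cos -76.7°, sin -76.7°) = (0.23005, -0.97318) and n = (−sin -76.7°, cos -76.7°) = (0.97318, 0.23005). E is at the origin and Z lies 47.2 along u from E, so Z = 47.2·u = (10.858, -45.934). Tangency of A1 to both parallel lines with radius 4.3 puts W and K at E ± 4.3·n: W = (4.1847, 0.98921), K = (-4.1847, -0.98921). Equal radii place H and B the same way about Z: H = Z + 4.3·n = (15.043, -44.945), B = Z − 4.3·n = (6.6737, -46.923). Then cos ∠HKW = KH·KW / (|KH||KW|), giving 79.674°.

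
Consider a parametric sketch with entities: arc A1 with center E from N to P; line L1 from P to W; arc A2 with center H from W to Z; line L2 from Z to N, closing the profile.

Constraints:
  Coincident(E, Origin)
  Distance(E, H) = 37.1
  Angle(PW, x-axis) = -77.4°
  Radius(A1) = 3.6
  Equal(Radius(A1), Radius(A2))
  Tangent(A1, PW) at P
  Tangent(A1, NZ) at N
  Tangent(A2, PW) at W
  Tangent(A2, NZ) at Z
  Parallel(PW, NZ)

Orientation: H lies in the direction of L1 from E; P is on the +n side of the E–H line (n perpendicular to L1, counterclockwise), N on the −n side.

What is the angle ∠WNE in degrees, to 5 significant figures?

79.017°

Tangency of A1 to both parallel lines with radius 3.6 puts P and N at E ± 3.6·n: P = (3.5133, 0.78532), N = (-3.5133, -0.78532). Equal radii place W and Z the same way about H: W = H + 3.6·n = (11.606, -35.421), Z = H − 3.6·n = (4.5798, -36.992). Then cos ∠WNE = NW·NE / (|NW||NE|), giving 79.017°.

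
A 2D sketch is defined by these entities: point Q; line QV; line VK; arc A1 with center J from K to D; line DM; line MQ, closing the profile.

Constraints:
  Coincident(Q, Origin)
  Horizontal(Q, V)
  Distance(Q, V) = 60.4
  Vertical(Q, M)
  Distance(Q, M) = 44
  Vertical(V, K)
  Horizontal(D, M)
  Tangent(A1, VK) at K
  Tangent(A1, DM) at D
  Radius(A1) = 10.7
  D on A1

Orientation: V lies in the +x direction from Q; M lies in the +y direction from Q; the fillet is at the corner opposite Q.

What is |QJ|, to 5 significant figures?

59.825

Q and M share the same x with |QM| = 44.0 and M on the +y side, so M = (0.0000, 44.000). The virtual corner opposite Q is at (60.400, 44.000). The tangent condition forces JK to be normal to VK and A1 meets DM tangentially, so JD is at right angles to DM, with radius 10.7, so the center J sits 10.7 in from both sides at J = (49.700, 33.300). Then |QJ| = |J − Q| = 59.825.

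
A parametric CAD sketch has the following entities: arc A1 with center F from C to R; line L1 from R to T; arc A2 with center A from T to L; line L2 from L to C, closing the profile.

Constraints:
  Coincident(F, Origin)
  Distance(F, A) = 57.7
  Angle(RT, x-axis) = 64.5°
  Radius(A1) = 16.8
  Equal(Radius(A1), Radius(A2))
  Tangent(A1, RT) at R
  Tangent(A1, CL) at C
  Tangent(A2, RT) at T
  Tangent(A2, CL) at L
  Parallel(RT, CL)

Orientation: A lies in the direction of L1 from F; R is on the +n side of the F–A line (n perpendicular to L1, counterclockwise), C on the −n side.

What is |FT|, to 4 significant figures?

60.10

Tangency of A1 to both parallel lines with radius 16.8 puts R and C at F ± 16.8·n: R = (-15.16, 7.233), C = (15.16, -7.233). Equal radii place T and L the same way about A: T = A + 16.8·n = (9.677, 59.31), L = A − 16.8·n = (40.00, 44.85). Then |FT| = |T − F| = 60.10.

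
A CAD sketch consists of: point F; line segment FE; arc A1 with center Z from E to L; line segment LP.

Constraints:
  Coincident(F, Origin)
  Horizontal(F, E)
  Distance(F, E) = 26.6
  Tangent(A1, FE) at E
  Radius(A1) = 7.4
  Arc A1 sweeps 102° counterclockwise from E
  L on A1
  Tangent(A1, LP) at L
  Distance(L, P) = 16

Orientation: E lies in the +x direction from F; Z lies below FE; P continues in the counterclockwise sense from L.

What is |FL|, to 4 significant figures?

21.33

F is at the origin; FE is horizontal with |FE| = 26.6 and E on the +x side, so E = (26.60, 0.000). Since A1 is tangent to FE there, ZE ⟂ FE, so Z = E + (0, -7.4) = (26.60, -7.400). On A1, E sits at bearing 90° from Z; a 102° counterclockwise sweep puts L at bearing 192°, so L = Z + 7.4·(cos 192°, sin 192°) = (19.36, -8.939). Then |FL| = |L − F| = 21.33.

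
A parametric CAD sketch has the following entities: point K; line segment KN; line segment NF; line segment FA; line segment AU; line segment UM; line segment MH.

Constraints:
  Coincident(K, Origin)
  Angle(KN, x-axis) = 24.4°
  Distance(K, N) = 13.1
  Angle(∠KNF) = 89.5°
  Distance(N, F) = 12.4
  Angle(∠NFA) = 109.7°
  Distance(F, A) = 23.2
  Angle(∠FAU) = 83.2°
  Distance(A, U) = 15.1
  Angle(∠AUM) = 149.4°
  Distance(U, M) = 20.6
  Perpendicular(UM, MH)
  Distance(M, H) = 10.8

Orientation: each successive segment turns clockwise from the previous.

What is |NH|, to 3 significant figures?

13.9

K is at the origin; KN runs at 24.4° with length 13.1, so N = (11.9, 5.41). ∠KNF = 89.5° gives NF at -66.1° from the x-axis; with |NF| = 12.4, F = (17.0, -5.93). ∠NFA = 109.7° gives FA at -136° from the x-axis; with |FA| = 23.2, A = (0.153, -21.9). ∠FAU = 83.2° gives AU at 127° from the x-axis; with |AU| = 15.1, U = (-8.89, -9.83). ∠AUM = 149.4° gives UM at 96.2° from the x-axis; with |UM| = 20.6, M = (-11.1, 10.6). The perpendicularity gives MH at right angles to UM, so MH runs at 6.20°; with |MH| = 10.8, H = (-0.380, 11.8). Then |NH| = |H − N| = 13.9.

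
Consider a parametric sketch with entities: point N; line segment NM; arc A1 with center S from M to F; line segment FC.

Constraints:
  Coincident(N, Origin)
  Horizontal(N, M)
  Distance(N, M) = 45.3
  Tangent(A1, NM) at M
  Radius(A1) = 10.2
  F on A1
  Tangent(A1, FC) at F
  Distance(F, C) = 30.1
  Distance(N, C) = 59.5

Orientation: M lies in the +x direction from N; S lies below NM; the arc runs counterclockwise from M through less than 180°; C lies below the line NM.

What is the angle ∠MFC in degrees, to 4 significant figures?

128.3°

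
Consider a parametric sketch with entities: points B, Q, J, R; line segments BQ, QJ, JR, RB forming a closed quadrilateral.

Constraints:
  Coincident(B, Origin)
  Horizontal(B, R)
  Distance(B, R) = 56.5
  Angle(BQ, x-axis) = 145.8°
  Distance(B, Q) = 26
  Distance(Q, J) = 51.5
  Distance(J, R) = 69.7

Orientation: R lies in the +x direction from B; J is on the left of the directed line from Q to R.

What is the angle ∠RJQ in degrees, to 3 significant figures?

80.3°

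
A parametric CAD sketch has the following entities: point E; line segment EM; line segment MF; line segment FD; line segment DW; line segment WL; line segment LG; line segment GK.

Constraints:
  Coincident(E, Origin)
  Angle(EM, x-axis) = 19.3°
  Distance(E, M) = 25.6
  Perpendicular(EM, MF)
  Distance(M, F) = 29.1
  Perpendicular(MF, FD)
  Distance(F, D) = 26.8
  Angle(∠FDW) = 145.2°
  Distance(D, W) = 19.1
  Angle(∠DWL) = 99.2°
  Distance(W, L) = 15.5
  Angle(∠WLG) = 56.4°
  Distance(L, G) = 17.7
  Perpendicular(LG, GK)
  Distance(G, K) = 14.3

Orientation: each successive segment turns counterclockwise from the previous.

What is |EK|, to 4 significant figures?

29.92

∠WLG = 56.4° gives LG at 78.50° from the x-axis; with |LG| = 17.7, G = (-7.480, 17.96). LG is perpendicular to GK, so GK runs at 168.5°; with |GK| = 14.3, K = (-21.49, 20.81). Then |EK| = |K − E| = 29.92.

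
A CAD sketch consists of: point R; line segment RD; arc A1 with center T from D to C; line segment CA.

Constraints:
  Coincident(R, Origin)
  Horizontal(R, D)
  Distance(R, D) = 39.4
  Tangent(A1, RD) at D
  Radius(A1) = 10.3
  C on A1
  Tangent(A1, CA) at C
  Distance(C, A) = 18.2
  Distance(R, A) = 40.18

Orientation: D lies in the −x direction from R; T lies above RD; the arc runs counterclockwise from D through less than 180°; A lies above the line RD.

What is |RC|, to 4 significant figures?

30.78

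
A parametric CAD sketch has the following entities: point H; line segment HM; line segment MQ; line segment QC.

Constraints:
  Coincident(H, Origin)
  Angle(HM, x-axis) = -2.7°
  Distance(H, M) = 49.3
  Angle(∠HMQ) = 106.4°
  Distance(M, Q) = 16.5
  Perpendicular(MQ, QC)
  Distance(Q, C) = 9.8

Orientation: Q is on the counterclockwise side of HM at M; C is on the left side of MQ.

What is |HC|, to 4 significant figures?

48.28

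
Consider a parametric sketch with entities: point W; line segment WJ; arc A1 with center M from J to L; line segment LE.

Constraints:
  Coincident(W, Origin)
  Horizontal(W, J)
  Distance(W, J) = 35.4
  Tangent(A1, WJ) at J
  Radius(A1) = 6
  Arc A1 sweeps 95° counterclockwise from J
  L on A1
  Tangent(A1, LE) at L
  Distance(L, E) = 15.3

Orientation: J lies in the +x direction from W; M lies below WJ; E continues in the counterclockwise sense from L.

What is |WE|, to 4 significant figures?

37.68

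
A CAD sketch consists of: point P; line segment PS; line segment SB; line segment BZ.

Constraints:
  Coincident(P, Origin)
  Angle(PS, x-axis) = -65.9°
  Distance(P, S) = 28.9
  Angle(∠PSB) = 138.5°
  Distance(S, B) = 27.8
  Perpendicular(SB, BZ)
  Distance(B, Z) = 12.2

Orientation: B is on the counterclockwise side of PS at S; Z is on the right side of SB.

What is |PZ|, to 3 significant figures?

58.5

∠PSB = 138.5°, so SB runs at -65.9° + (180° − 138.5°) = -24.4° from the x-axis; with |SB| = 27.8, B = S + 27.8·(cos -24.4°, sin -24.4°) = (37.1, -37.9). SB is perpendicular to BZ; with |BZ| = 12.2 on the right of SB, Z = B + 12.2·(-0.413, -0.911) = (32.1, -49.0). Then |PZ| = |Z − P| = 58.5.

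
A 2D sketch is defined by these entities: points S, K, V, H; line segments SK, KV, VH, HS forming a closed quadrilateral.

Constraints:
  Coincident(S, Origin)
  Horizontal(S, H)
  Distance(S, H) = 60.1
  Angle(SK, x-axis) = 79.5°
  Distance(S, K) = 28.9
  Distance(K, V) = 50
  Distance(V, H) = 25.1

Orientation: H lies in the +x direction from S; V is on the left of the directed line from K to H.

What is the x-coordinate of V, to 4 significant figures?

55.12

Checks: |KV| = 50.00 ✓; |VH| = 25.10 ✓.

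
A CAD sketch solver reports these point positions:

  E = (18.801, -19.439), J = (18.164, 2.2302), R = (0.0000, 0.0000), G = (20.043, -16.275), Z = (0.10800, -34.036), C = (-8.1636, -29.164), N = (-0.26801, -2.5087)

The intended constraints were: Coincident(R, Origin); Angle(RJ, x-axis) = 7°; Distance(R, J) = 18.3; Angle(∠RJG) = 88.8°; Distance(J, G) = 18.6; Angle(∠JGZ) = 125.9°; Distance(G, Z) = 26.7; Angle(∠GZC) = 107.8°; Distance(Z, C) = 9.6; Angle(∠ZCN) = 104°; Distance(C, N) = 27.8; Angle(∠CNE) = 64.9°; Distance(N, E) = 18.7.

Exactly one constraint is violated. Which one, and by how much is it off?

Distance(N, E) = 18.7 — off by 6.80.

R = (0.00, 0.00) ✓; RJ at 7.000° ✓; |RJ| = 18.30 ✓; ∠RJG = 88.80° ✓; |JG| = 18.60 ✓; ∠JGZ = 125.9° ✓; |GZ| = 26.70 ✓; ∠GZC = 107.8° ✓; |ZC| = 9.600 ✓; ∠ZCN = 104.0° ✓; |CN| = 27.80 ✓; ∠CNE = 64.90° ✓; |NE| = 25.50 ✗.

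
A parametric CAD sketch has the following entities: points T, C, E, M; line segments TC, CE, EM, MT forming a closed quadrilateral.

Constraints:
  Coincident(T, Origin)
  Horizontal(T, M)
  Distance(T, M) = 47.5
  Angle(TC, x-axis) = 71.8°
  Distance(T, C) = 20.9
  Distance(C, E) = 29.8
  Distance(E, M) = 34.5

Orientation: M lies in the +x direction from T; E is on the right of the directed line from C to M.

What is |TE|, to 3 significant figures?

16.8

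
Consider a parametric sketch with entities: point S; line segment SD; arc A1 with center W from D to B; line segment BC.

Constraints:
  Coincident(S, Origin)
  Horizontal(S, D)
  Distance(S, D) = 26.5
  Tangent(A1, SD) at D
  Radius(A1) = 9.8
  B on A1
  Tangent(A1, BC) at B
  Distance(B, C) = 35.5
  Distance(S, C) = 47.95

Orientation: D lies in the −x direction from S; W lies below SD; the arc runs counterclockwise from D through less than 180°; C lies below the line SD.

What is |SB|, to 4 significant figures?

37.91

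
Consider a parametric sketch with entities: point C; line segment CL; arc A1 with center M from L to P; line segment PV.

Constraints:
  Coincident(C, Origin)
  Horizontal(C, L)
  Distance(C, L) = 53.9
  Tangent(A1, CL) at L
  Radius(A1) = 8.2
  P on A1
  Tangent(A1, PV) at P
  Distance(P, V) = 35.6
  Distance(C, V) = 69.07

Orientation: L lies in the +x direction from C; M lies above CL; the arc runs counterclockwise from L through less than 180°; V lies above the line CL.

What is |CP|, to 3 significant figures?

62.7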